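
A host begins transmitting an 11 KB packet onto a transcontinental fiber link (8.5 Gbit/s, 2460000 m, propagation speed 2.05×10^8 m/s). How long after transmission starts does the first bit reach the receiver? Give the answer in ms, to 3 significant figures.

First bit experiences only propagation delay: d/s = 2460000/2.05e+08 = 12.0 ms.

12.0 ms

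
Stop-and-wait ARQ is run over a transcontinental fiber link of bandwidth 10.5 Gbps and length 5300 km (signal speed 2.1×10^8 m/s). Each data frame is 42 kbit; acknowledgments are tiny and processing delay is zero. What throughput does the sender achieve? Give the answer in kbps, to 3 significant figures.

t_tx = L/R = 42000/10500000000 = 4e-06 s.
t_prop = 5300000/210000000 = 0.0252381 s; RTT = 0.0504762 s.
Cycle = t_tx + RTT = 0.0504802 s.
Throughput = L / cycle = 42000 / 0.0504802 = 832 kbps.

832 kbps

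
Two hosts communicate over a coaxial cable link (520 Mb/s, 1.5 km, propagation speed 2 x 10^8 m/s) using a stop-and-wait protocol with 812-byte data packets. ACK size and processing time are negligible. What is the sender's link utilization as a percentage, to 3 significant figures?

45.4 %

t_tx = L/R = 6496/520000000 = 1.24923e-05 s.
t_prop = 1500/200000000 = 7.5e-06 s; RTT = 1.5e-05 s.
Cycle = t_tx + RTT = 2.74923e-05 s.
Utilization = t_tx / cycle = 1.24923e-05/2.74923e-05 = 45.4 %.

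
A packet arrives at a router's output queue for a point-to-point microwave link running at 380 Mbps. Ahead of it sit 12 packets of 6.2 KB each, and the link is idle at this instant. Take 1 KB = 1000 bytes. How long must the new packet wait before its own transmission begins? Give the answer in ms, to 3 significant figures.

1.57 ms

Each queued packet: L/R = 49600/380000000 = 0.130526 ms.
12 queued → 1.56632 ms.
Queuing delay = 1.57 ms.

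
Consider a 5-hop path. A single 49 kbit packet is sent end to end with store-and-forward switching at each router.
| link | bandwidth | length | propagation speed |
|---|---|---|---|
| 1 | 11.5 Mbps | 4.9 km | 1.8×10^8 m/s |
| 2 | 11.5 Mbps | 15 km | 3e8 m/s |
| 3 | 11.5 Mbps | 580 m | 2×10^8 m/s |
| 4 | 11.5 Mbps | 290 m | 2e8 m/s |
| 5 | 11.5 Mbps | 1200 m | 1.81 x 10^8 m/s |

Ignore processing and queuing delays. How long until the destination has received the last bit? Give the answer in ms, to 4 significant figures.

21.39 ms

L = 49000 bits.
Transmission delay per hop = L/R = 49000/11500000 = 4.26087 ms; 5 hops → 21.3043 ms.
Propagation delays (d/s per hop): 0.0272222, 0.05, 0.0029, 0.00145, 0.00662983 ms; sum = 0.0882021 ms.
End-to-end = 21.39 ms.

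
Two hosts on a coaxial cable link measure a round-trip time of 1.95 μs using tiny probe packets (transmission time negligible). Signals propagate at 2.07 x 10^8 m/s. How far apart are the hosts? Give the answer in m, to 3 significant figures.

One-way propagation = RTT/2 = 0.975 μs.
d = s × t = 2.07e+08 × 9.75e-07 = 202 m.

202 m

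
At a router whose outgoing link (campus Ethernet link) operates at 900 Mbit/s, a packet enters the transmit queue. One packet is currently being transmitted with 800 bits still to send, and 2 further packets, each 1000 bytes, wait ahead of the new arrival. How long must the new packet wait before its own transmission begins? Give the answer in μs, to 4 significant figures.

Each queued packet: L/R = 8000/900000000 = 8.88889 μs.
2 queued → 17.7778 μs.
Plus remaining 800 bits of current packet: 0.888889 μs.
Queuing delay = 18.67 μs.

18.67 μs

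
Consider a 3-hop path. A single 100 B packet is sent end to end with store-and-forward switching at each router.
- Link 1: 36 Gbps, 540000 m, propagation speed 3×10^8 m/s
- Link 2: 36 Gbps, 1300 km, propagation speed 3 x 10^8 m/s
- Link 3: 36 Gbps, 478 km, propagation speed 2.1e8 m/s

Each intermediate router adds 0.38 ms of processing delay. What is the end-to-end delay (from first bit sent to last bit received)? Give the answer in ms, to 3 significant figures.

L = 100 × 8 = 800 bits.
Transmission delay per hop = L/R = 800/36000000000 = 2.22222e-05 ms; 3 hops → 6.66667e-05 ms.
Propagation delays (d/s per hop): 1.8, 4.33333, 2.27619 ms; sum = 8.40952 ms.
Processing at 2 router(s): 2 × 0.38 ms = 0.76 ms.
End-to-end = 9.17 ms.

9.17 ms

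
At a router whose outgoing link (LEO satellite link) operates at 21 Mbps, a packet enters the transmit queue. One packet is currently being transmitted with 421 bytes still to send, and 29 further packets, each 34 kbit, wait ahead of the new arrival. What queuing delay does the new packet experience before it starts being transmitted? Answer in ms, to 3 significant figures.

47.1 ms

Each queued packet: L/R = 34000/21000000 = 1.61905 ms.
29 queued → 46.9524 ms.
Plus remaining 3368 bits of current packet: 0.160381 ms.
Queuing delay = 47.1 ms.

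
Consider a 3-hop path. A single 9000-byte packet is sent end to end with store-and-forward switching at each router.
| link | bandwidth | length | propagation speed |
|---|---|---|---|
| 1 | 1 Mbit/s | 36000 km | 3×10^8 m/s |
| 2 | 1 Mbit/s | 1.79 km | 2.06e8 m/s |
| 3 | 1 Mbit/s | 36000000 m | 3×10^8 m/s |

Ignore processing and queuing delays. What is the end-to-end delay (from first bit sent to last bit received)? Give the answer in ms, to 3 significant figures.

456 ms

L = 9000 × 8 = 72000 bits.
Transmission delay per hop = L/R = 72000/1000000 = 72 ms; 3 hops → 216 ms.
Propagation delays (d/s per hop): 120, 0.00868932, 120 ms; sum = 240.009 ms.
End-to-end = 456 ms.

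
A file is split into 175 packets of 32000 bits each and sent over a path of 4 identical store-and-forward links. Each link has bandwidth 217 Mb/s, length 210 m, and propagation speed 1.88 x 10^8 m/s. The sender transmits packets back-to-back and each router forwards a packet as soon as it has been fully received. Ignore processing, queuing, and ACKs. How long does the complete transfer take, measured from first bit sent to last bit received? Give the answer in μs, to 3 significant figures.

26300 μs

Per-hop transmission t_tx = L/R = 32000/217000000 = 147.465 μs.
Per-hop propagation t_prop = 210/188000000 = 1.11702 μs.
Pipeline fill: first packet needs 4·t_tx to clear all hops; remaining 174 packets each add one t_tx.
Total = (4+175-1)·t_tx + 4·t_prop = 178·147.465 + 4·1.11702 = 26300 μs.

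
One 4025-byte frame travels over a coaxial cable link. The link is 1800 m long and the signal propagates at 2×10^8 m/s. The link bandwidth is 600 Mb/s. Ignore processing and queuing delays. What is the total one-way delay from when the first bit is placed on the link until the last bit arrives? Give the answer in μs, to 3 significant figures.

L = 4025 × 8 = 32200 bits.
Transmission delay = L/R = 32200 / 600000000 = 53.6667 μs.
Propagation delay = d/s = 1800 m / 200000000 m/s = 9 μs.
Total = 62.7 μs.

62.7 μs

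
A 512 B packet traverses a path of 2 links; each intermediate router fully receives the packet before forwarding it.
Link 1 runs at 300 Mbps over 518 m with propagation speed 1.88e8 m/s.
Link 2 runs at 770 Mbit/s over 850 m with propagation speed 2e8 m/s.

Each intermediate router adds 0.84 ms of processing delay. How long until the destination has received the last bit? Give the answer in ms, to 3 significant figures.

L = 512 × 8 = 4096 bits.
Transmission delays (L/R per hop): 0.0136533, 0.00531948 ms; sum = 0.0189728 ms.
Propagation delays (d/s per hop): 0.00275532, 0.00425 ms; sum = 0.00700532 ms.
Processing at 1 router(s): 1 × 0.84 ms = 0.84 ms.
End-to-end = 0.866 ms.

0.866 ms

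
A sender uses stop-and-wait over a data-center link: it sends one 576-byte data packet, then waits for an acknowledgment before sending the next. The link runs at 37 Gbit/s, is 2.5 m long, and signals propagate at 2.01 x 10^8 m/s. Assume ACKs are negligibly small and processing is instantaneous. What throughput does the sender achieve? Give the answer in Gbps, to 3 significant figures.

30.8 Gbps

t_tx = L/R = 4608/37000000000 = 1.24541e-07 s.
t_prop = 2.5/2.01e+08 = 1.24378e-08 s; RTT = 2.48756e-08 s.
Cycle = t_tx + RTT = 1.49416e-07 s.
Throughput = L / cycle = 4608 / 1.49416e-07 = 30.8 Gbps.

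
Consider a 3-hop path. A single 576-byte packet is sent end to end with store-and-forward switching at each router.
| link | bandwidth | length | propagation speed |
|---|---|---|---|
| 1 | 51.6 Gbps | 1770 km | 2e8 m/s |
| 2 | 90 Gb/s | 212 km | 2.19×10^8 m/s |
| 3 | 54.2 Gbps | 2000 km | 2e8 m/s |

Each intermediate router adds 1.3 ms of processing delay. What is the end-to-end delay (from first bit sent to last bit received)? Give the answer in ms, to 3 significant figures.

L = 576 × 8 = 4608 bits.
Transmission delays (L/R per hop): 8.93023e-05, 5.12e-05, 8.50185e-05 ms; sum = 0.000225521 ms.
Propagation delays (d/s per hop): 8.85, 0.968037, 10 ms; sum = 19.818 ms.
Processing at 2 router(s): 2 × 1.3 ms = 2.6 ms.
End-to-end = 22.4 ms.

22.4 ms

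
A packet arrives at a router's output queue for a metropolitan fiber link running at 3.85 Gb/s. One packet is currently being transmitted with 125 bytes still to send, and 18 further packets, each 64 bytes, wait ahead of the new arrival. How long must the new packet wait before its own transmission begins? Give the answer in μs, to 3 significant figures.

2.65 μs

Each queued packet: L/R = 512/3850000000 = 0.132987 μs.
18 queued → 2.39377 μs.
Plus remaining 1000 bits of current packet: 0.25974 μs.
Queuing delay = 2.65 μs.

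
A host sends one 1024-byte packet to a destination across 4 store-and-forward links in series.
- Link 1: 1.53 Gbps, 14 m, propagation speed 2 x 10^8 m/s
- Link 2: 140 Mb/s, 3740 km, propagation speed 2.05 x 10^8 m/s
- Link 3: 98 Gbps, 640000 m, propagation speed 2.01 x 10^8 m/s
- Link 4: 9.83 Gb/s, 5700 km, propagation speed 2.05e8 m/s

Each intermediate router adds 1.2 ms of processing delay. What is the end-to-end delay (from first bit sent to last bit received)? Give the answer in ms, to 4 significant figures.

L = 1024 × 8 = 8192 bits.
Transmission delays (L/R per hop): 0.00535425, 0.0585143, 8.35918e-05, 0.000833367 ms; sum = 0.0647855 ms.
Propagation delays (d/s per hop): 7e-05, 18.2439, 3.18408, 27.8049 ms; sum = 49.2329 ms.
Processing at 3 router(s): 3 × 1.2 ms = 3.6 ms.
End-to-end = 52.90 ms.

52.90 ms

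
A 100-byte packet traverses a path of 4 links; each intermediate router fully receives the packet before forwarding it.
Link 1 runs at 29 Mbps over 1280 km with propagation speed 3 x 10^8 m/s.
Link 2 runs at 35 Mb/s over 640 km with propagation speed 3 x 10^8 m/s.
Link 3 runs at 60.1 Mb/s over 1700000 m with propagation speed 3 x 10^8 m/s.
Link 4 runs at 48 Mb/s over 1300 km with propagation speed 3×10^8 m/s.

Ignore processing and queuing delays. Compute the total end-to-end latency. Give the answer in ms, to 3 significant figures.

16.5 ms

L = 100 × 8 = 800 bits.
Transmission delays (L/R per hop): 0.0275862, 0.0228571, 0.0133111, 0.0166667 ms; sum = 0.0804212 ms.
Propagation delays (d/s per hop): 4.26667, 2.13333, 5.66667, 4.33333 ms; sum = 16.4 ms.
End-to-end = 16.5 ms.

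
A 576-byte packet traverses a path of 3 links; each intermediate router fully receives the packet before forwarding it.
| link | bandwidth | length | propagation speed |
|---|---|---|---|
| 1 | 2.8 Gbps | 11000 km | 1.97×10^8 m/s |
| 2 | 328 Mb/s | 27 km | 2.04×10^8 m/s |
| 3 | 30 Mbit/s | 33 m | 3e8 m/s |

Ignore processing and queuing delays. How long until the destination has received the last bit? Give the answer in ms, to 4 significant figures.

L = 576 × 8 = 4608 bits.
Transmission delays (L/R per hop): 0.00164571, 0.0140488, 0.1536 ms; sum = 0.169294 ms.
Propagation delays (d/s per hop): 55.8376, 0.132353, 0.00011 ms; sum = 55.97 ms.
End-to-end = 56.14 ms.

56.14 ms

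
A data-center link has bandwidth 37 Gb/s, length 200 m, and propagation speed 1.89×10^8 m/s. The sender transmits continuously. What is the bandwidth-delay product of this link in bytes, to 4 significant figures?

Propagation delay = 200 / 189000000 = 1.0582e-06 s.
BDP = R × t_prop = 37000000000 × 1.0582e-06 = 39153.4 bits.
In bytes: 39153.4/8 = 4894 bytes.

4894 bytes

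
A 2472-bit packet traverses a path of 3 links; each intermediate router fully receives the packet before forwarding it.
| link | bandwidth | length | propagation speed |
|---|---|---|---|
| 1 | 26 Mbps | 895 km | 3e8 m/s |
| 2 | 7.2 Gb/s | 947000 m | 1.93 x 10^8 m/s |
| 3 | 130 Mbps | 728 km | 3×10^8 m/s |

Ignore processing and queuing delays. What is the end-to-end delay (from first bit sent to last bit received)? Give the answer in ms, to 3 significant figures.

10.4 ms

Transmission delays (L/R per hop): 0.0950769, 0.000343333, 0.0190154 ms; sum = 0.114436 ms.
Propagation delays (d/s per hop): 2.98333, 4.90674, 2.42667 ms; sum = 10.3167 ms.
End-to-end = 10.4 ms.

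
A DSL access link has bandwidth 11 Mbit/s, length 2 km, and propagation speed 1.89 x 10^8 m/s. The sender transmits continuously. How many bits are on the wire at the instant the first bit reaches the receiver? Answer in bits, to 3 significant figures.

116 bits

Propagation delay = 2000 / 189000000 = 1.0582e-05 s.
BDP = R × t_prop = 11000000 × 1.0582e-05 = 116.402 bits.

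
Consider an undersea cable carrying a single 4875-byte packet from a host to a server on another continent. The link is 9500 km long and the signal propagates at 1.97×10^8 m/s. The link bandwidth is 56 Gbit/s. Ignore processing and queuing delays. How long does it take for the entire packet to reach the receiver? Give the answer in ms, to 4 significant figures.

48.22 ms

L = 4875 × 8 = 39000 bits.
Transmission delay = L/R = 39000 / 56000000000 = 0.000696429 ms.
Propagation delay = d/s = 9500000 m / 197000000 m/s = 48.2234 ms.
Total = 48.22 ms.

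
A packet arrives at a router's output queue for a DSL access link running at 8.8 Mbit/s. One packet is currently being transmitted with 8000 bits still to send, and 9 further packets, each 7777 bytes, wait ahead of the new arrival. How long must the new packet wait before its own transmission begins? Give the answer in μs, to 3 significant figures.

64500 μs

Each queued packet: L/R = 62216/8800000 = 7070 μs.
9 queued → 63630 μs.
Plus remaining 8000 bits of current packet: 909.091 μs.
Queuing delay = 64500 μs.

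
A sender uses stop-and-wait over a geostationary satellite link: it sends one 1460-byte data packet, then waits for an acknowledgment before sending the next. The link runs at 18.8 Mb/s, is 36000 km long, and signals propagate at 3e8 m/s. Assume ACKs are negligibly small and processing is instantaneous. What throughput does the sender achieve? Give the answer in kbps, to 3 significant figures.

48.5 kbps

t_tx = L/R = 11680/18800000 = 0.000621277 s.
t_prop = 36000000/300000000 = 0.12 s; RTT = 0.24 s.
Cycle = t_tx + RTT = 0.240621 s.
Throughput = L / cycle = 11680 / 0.240621 = 48.5 kbps.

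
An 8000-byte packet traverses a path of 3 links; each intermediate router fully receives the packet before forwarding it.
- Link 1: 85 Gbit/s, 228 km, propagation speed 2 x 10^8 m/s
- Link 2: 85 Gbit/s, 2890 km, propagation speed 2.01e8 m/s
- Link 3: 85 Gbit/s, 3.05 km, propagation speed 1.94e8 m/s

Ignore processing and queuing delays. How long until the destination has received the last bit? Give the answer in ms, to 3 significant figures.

L = 8000 × 8 = 64000 bits.
Transmission delay per hop = L/R = 64000/85000000000 = 0.000752941 ms; 3 hops → 0.00225882 ms.
Propagation delays (d/s per hop): 1.14, 14.3781, 0.0157216 ms; sum = 15.5338 ms.
End-to-end = 15.5 ms.

15.5 ms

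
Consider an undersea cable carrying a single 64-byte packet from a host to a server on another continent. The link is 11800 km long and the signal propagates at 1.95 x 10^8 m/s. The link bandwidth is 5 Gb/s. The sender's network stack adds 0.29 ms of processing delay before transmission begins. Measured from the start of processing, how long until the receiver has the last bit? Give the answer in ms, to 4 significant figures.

L = 64 × 8 = 512 bits.
Transmission delay = L/R = 512 / 5000000000 = 0.0001024 ms.
Propagation delay = d/s = 11800000 m / 195000000 m/s = 60.5128 ms.
Plus processing delay 0.29 ms = 0.29 ms.
Total = 60.80 ms.

60.80 ms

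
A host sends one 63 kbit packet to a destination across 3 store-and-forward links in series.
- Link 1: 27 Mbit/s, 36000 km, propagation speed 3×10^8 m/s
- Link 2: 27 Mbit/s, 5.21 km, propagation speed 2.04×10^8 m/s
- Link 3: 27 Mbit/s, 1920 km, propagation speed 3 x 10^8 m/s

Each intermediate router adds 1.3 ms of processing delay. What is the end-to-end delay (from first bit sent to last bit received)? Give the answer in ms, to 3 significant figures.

L = 63000 bits.
Transmission delay per hop = L/R = 63000/27000000 = 2.33333 ms; 3 hops → 7 ms.
Propagation delays (d/s per hop): 120, 0.0255392, 6.4 ms; sum = 126.426 ms.
Processing at 2 router(s): 2 × 1.3 ms = 2.6 ms.
End-to-end = 136 ms.

136 ms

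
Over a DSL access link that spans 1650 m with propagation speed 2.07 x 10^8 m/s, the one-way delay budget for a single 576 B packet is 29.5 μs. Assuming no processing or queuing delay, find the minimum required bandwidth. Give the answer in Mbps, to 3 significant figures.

L = 4608 bits.
Propagation delay = 1650 / 2.07e+08 = 7.97101 μs.
Transmission budget = 29.5 − 7.97101 = 21.529 μs.
R ≥ L / t_tx = 4608 bits / 2.1529e-05 s = 214 Mbps.

214 Mbps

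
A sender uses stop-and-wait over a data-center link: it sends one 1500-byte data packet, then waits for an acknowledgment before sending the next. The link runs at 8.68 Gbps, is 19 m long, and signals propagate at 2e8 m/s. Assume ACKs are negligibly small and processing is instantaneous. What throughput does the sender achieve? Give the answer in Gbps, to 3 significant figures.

7.63 Gbps

t_tx = L/R = 12000/8680000000 = 1.38249e-06 s.
t_prop = 19/200000000 = 9.5e-08 s; RTT = 1.9e-07 s.
Cycle = t_tx + RTT = 1.57249e-06 s.
Throughput = L / cycle = 12000 / 1.57249e-06 = 7.63 Gbps.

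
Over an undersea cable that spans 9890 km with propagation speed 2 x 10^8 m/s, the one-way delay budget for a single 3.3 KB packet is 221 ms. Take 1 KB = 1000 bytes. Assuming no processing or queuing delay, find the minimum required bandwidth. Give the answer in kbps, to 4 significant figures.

153.9 kbps

L = 26400 bits.
Propagation delay = 9890000 / 200000000 = 49.45 ms.
Transmission budget = 221 − 49.45 = 171.55 ms.
R ≥ L / t_tx = 26400 bits / 0.17155 s = 153.9 kbps.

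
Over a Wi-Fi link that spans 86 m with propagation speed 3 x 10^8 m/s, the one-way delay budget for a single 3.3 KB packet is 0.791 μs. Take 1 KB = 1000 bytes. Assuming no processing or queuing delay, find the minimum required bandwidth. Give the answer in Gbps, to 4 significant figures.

L = 26400 bits.
Propagation delay = 86 / 300000000 = 0.286667 μs.
Transmission budget = 0.791 − 0.286667 = 0.504333 μs.
R ≥ L / t_tx = 26400 bits / 5.04333e-07 s = 52.35 Gbps.

52.35 Gbps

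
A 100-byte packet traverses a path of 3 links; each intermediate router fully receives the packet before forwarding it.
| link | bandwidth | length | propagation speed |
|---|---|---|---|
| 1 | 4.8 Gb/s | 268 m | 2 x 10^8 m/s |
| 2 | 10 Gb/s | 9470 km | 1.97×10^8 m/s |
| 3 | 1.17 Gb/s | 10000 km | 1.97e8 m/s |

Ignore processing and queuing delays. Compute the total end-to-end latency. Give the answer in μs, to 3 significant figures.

L = 100 × 8 = 800 bits.
Transmission delays (L/R per hop): 0.166667, 0.08, 0.683761 μs; sum = 0.930427 μs.
Propagation delays (d/s per hop): 1.34, 48071.1, 50761.4 μs; sum = 98833.8 μs.
End-to-end = 98800 μs.

98800 μs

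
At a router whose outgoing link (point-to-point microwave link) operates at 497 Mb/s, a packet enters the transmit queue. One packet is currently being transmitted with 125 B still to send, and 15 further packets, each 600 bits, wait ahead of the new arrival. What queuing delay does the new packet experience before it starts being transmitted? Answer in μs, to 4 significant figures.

20.12 μs

Each queued packet: L/R = 600/497000000 = 1.20724 μs.
15 queued → 18.1087 μs.
Plus remaining 1000 bits of current packet: 2.01207 μs.
Queuing delay = 20.12 μs.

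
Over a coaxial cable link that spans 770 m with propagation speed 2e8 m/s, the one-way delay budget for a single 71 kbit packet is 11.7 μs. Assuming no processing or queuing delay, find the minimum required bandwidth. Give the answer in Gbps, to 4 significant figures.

Propagation delay = 770 / 200000000 = 3.85 μs.
Transmission budget = 11.7 − 3.85 = 7.85 μs.
R ≥ L / t_tx = 71000 bits / 7.85e-06 s = 9.045 Gbps.

9.045 Gbps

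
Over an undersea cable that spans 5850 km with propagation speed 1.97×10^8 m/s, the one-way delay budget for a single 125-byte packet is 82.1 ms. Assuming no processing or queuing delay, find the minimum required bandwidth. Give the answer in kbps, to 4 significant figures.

L = 1000 bits.
Propagation delay = 5850000 / 197000000 = 29.6954 ms.
Transmission budget = 82.1 − 29.6954 = 52.4046 ms.
R ≥ L / t_tx = 1000 bits / 0.0524046 s = 19.08 kbps.

19.08 kbps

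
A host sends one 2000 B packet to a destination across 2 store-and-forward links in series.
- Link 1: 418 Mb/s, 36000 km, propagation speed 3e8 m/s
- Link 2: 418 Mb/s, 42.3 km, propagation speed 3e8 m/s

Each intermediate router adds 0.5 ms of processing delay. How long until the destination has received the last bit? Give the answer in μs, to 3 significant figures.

121000 μs

L = 2000 × 8 = 16000 bits.
Transmission delay per hop = L/R = 16000/418000000 = 38.2775 μs; 2 hops → 76.555 μs.
Propagation delays (d/s per hop): 120000, 141 μs; sum = 120141 μs.
Processing at 1 router(s): 1 × 0.5 ms = 500 μs.
End-to-end = 121000 μs.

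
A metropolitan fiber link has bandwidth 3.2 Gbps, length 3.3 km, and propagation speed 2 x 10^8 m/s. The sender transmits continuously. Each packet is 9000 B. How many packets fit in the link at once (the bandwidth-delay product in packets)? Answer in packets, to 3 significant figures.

0.733 packets

Propagation delay = 3300 / 200000000 = 1.65e-05 s.
BDP = R × t_prop = 3200000000 × 1.65e-05 = 52800 bits.
In packets of 72000 bits: 0.733 packets.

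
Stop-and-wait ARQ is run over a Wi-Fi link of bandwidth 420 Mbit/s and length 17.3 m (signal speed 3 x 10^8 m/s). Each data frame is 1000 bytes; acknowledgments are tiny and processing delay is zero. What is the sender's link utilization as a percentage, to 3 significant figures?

t_tx = L/R = 8000/420000000 = 1.90476e-05 s.
t_prop = 17.3/300000000 = 5.76667e-08 s; RTT = 1.15333e-07 s.
Cycle = t_tx + RTT = 1.9163e-05 s.
Utilization = t_tx / cycle = 1.90476e-05/1.9163e-05 = 99.4 %.

99.4 %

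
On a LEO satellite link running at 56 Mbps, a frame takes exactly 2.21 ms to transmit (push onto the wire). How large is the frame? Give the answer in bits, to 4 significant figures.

123800 bits

L = R × t_tx = 56000000 b/s × 0.00221 s = 123760 bits.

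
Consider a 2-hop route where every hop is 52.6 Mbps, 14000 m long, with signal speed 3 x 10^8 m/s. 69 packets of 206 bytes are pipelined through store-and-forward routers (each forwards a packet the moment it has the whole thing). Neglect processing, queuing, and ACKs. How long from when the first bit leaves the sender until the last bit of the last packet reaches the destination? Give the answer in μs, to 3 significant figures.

Per-hop transmission t_tx = L/R = 1648/52600000 = 31.3308 μs.
Per-hop propagation t_prop = 14000/300000000 = 46.6667 μs.
Pipeline fill: first packet needs 2·t_tx to clear all hops; remaining 68 packets each add one t_tx.
Total = (2+69-1)·t_tx + 2·t_prop = 70·31.3308 + 2·46.6667 = 2290 μs.

2290 μs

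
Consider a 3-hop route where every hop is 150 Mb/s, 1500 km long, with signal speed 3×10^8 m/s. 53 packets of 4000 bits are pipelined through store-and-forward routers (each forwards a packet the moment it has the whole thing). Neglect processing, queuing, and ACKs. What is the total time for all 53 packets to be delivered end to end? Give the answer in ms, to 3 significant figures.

Per-hop transmission t_tx = L/R = 4000/150000000 = 0.0266667 ms.
Per-hop propagation t_prop = 1500000/300000000 = 5 ms.
Pipeline fill: first packet needs 3·t_tx to clear all hops; remaining 52 packets each add one t_tx.
Total = (3+53-1)·t_tx + 3·t_prop = 55·0.0266667 + 3·5 = 16.5 ms.

16.5 ms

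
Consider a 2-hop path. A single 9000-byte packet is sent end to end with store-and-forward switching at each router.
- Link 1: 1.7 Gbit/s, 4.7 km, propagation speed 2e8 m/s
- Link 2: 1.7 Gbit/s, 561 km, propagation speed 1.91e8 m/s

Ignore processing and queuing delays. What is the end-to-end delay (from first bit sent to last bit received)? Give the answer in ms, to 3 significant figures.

L = 9000 × 8 = 72000 bits.
Transmission delay per hop = L/R = 72000/1700000000 = 0.0423529 ms; 2 hops → 0.0847059 ms.
Propagation delays (d/s per hop): 0.0235, 2.93717 ms; sum = 2.96067 ms.
End-to-end = 3.05 ms.

3.05 ms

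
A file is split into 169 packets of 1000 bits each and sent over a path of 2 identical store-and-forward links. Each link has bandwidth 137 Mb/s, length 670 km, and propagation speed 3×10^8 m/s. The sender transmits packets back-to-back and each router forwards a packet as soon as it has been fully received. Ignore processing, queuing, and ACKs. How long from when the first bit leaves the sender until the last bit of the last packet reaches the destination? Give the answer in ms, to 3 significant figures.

5.71 ms

Per-hop transmission t_tx = L/R = 1000/137000000 = 0.00729927 ms.
Per-hop propagation t_prop = 670000/300000000 = 2.23333 ms.
Pipeline fill: first packet needs 2·t_tx to clear all hops; remaining 168 packets each add one t_tx.
Total = (2+169-1)·t_tx + 2·t_prop = 170·0.00729927 + 2·2.23333 = 5.71 ms.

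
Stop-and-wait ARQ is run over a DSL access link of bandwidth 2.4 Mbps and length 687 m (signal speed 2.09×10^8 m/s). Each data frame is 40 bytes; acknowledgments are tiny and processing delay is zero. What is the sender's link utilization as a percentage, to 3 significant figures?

95.3 %

t_tx = L/R = 320/2400000 = 0.000133333 s.
t_prop = 687/209000000 = 3.28708e-06 s; RTT = 6.57416e-06 s.
Cycle = t_tx + RTT = 0.000139907 s.
Utilization = t_tx / cycle = 0.000133333/0.000139907 = 95.3 %.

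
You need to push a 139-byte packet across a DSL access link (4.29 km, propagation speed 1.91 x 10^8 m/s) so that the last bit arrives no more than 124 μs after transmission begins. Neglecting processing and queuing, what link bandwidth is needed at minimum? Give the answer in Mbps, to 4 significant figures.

L = 1112 bits.
Propagation delay = 4290 / 191000000 = 22.4607 μs.
Transmission budget = 124 − 22.4607 = 101.539 μs.
R ≥ L / t_tx = 1112 bits / 0.000101539 s = 10.95 Mbps.

10.95 Mbps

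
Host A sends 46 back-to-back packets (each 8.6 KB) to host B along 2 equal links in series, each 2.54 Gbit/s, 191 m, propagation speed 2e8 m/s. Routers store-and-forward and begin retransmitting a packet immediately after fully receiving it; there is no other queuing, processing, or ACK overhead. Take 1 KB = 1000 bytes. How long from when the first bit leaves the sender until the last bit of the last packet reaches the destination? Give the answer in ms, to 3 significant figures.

1.27 ms

Per-hop transmission t_tx = L/R = 68800/2540000000 = 0.0270866 ms.
Per-hop propagation t_prop = 191/200000000 = 0.000955 ms.
Pipeline fill: first packet needs 2·t_tx to clear all hops; remaining 45 packets each add one t_tx.
Total = (2+46-1)·t_tx + 2·t_prop = 47·0.0270866 + 2·0.000955 = 1.27 ms.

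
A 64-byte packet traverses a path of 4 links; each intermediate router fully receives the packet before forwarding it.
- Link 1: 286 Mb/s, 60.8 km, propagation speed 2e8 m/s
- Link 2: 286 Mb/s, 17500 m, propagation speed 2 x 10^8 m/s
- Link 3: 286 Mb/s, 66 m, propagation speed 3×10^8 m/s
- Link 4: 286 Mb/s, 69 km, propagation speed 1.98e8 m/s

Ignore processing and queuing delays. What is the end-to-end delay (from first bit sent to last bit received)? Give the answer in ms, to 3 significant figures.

0.747 ms

L = 64 × 8 = 512 bits.
Transmission delay per hop = L/R = 512/286000000 = 0.00179021 ms; 4 hops → 0.00716084 ms.
Propagation delays (d/s per hop): 0.304, 0.0875, 0.00022, 0.348485 ms; sum = 0.740205 ms.
End-to-end = 0.747 ms.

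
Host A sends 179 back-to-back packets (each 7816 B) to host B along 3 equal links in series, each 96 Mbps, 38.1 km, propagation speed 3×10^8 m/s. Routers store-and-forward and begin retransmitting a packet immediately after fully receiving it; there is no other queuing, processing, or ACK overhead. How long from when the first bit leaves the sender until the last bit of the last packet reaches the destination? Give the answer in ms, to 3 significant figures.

118 ms

Per-hop transmission t_tx = L/R = 62528/96000000 = 0.651333 ms.
Per-hop propagation t_prop = 38100/300000000 = 0.127 ms.
Pipeline fill: first packet needs 3·t_tx to clear all hops; remaining 178 packets each add one t_tx.
Total = (3+179-1)·t_tx + 3·t_prop = 181·0.651333 + 3·0.127 = 118 ms.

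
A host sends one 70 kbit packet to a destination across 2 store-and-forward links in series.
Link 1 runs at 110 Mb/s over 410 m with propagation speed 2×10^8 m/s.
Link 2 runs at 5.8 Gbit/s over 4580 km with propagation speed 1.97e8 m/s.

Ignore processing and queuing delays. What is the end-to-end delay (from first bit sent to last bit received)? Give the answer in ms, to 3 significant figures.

L = 70000 bits.
Transmission delays (L/R per hop): 0.636364, 0.012069 ms; sum = 0.648433 ms.
Propagation delays (d/s per hop): 0.00205, 23.2487 ms; sum = 23.2508 ms.
End-to-end = 23.9 ms.

23.9 ms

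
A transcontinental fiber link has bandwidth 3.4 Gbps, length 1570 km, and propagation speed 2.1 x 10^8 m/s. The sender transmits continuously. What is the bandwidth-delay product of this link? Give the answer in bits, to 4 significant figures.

25420000 bits

Propagation delay = 1570000 / 210000000 = 0.00747619 s.
BDP = R × t_prop = 3400000000 × 0.00747619 = 25419000 bits.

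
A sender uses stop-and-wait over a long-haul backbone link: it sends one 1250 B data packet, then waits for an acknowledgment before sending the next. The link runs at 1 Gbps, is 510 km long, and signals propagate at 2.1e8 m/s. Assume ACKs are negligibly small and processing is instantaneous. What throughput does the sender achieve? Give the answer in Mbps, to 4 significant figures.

2.055 Mbps

t_tx = L/R = 10000/1000000000 = 1e-05 s.
t_prop = 510000/210000000 = 0.00242857 s; RTT = 0.00485714 s.
Cycle = t_tx + RTT = 0.00486714 s.
Throughput = L / cycle = 10000 / 0.00486714 = 2.055 Mbps.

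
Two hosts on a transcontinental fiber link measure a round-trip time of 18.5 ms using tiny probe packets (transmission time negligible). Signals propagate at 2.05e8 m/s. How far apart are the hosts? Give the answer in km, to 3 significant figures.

1900 km

One-way propagation = RTT/2 = 9.25 ms.
d = s × t = 2.05e+08 × 0.00925 = 1900 km.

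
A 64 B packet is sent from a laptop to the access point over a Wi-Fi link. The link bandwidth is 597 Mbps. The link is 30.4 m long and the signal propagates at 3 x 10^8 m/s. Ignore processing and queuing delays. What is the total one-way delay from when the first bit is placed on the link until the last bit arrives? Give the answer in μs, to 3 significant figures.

L = 64 × 8 = 512 bits.
Transmission delay = L/R = 512 / 597000000 = 0.857621 μs.
Propagation delay = d/s = 30.4 m / 300000000 m/s = 0.101333 μs.
Total = 0.959 μs.

0.959 μs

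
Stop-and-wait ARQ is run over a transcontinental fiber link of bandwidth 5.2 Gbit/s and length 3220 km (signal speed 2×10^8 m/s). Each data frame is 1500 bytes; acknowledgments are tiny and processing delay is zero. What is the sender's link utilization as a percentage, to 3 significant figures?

0.00717 %

t_tx = L/R = 12000/5200000000 = 2.30769e-06 s.
t_prop = 3220000/200000000 = 0.0161 s; RTT = 0.0322 s.
Cycle = t_tx + RTT = 0.0322023 s.
Utilization = t_tx / cycle = 2.30769e-06/0.0322023 = 0.00717 %.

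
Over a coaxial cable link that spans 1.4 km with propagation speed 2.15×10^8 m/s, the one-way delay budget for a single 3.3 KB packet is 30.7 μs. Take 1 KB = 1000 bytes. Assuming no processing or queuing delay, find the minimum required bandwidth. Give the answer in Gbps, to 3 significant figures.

1.09 Gbps

L = 26400 bits.
Propagation delay = 1400 / 215000000 = 6.51163 μs.
Transmission budget = 30.7 − 6.51163 = 24.1884 μs.
R ≥ L / t_tx = 26400 bits / 2.41884e-05 s = 1.09 Gbps.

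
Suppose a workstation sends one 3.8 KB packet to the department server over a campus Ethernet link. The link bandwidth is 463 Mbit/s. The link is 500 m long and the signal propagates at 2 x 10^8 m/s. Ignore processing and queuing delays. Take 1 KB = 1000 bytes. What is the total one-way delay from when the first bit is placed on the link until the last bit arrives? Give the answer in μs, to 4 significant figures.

L = 30400 bits.
Transmission delay = L/R = 30400 / 463000000 = 65.6587 μs.
Propagation delay = d/s = 500 m / 200000000 m/s = 2.5 μs.
Total = 68.16 μs.

68.16 μs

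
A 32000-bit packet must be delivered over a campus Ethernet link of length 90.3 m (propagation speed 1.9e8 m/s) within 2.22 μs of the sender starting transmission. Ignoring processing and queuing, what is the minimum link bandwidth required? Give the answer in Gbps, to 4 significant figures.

Propagation delay = 90.3 / 190000000 = 0.475263 μs.
Transmission budget = 2.22 − 0.475263 = 1.74474 μs.
R ≥ L / t_tx = 32000 bits / 1.74474e-06 s = 18.34 Gbps.

18.34 Gbps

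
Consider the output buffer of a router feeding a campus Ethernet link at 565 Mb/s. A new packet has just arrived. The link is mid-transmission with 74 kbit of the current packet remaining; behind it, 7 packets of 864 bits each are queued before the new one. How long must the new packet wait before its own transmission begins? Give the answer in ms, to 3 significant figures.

Each queued packet: L/R = 864/565000000 = 0.0015292 ms.
7 queued → 0.0107044 ms.
Plus remaining 74000 bits of current packet: 0.130973 ms.
Queuing delay = 0.142 ms.

0.142 ms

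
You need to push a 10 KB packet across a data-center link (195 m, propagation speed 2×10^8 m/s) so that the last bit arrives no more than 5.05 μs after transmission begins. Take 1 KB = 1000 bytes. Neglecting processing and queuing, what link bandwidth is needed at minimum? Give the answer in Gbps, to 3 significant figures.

L = 80000 bits.
Propagation delay = 195 / 200000000 = 0.975 μs.
Transmission budget = 5.05 − 0.975 = 4.075 μs.
R ≥ L / t_tx = 80000 bits / 4.075e-06 s = 19.6 Gbps.

19.6 Gbps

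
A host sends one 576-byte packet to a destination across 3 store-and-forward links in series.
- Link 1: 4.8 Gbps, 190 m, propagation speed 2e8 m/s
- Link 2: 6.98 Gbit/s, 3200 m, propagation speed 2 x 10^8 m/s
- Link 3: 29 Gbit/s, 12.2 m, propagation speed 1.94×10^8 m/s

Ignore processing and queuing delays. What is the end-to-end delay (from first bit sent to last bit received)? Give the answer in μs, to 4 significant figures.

18.79 μs

L = 576 × 8 = 4608 bits.
Transmission delays (L/R per hop): 0.96, 0.660172, 0.158897 μs; sum = 1.77907 μs.
Propagation delays (d/s per hop): 0.95, 16, 0.0628866 μs; sum = 17.0129 μs.
End-to-end = 18.79 μs.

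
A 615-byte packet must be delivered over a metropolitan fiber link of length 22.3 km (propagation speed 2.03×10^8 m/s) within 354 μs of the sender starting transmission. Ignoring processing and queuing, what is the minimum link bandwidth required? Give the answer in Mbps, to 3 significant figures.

20.2 Mbps

L = 4920 bits.
Propagation delay = 22300 / 2.03e+08 = 109.852 μs.
Transmission budget = 354 − 109.852 = 244.148 μs.
R ≥ L / t_tx = 4920 bits / 0.000244148 s = 20.2 Mbps.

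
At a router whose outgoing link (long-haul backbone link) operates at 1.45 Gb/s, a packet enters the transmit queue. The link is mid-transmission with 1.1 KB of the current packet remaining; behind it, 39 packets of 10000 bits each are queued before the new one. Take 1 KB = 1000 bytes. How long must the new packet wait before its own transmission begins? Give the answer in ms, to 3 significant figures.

0.275 ms

Each queued packet: L/R = 10000/1450000000 = 0.00689655 ms.
39 queued → 0.268966 ms.
Plus remaining 8800 bits of current packet: 0.00606897 ms.
Queuing delay = 0.275 ms.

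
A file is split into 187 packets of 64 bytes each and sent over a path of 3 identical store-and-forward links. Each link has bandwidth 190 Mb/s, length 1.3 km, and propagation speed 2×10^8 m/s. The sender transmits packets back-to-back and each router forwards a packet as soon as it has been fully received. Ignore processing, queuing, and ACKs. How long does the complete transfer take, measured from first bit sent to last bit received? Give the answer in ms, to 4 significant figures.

0.5288 ms

Per-hop transmission t_tx = L/R = 512/190000000 = 0.00269474 ms.
Per-hop propagation t_prop = 1300/200000000 = 0.0065 ms.
Pipeline fill: first packet needs 3·t_tx to clear all hops; remaining 186 packets each add one t_tx.
Total = (3+187-1)·t_tx + 3·t_prop = 189·0.00269474 + 3·0.0065 = 0.5288 ms.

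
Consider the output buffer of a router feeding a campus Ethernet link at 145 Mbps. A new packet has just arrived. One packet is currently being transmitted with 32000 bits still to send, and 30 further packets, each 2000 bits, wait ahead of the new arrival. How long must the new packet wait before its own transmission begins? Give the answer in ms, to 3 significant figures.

0.634 ms

Each queued packet: L/R = 2000/145000000 = 0.0137931 ms.
30 queued → 0.413793 ms.
Plus remaining 32000 bits of current packet: 0.22069 ms.
Queuing delay = 0.634 ms.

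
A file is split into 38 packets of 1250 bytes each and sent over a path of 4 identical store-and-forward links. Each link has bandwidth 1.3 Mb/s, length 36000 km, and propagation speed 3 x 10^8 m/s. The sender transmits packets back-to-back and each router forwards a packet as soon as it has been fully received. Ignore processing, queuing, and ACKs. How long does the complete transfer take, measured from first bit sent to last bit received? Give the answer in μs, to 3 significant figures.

795000 μs

Per-hop transmission t_tx = L/R = 10000/1300000 = 7692.31 μs.
Per-hop propagation t_prop = 36000000/300000000 = 120000 μs.
Pipeline fill: first packet needs 4·t_tx to clear all hops; remaining 37 packets each add one t_tx.
Total = (4+38-1)·t_tx + 4·t_prop = 41·7692.31 + 4·120000 = 795000 μs.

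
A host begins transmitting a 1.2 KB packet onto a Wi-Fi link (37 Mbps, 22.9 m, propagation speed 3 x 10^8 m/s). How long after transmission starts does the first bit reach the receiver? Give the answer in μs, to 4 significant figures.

First bit experiences only propagation delay: d/s = 22.9/300000000 = 0.07633 μs.

0.07633 μs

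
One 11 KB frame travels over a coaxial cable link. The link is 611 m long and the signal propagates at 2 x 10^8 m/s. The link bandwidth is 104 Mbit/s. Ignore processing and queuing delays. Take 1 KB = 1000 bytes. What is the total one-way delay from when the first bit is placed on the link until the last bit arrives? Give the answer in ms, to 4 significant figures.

0.8492 ms

L = 88000 bits.
Transmission delay = L/R = 88000 / 104000000 = 0.846154 ms.
Propagation delay = d/s = 611 m / 200000000 m/s = 0.003055 ms.
Total = 0.8492 ms.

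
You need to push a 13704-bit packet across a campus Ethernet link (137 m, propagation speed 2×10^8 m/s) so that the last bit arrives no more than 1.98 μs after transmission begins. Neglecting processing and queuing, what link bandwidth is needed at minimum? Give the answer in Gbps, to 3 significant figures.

10.6 Gbps

Propagation delay = 137 / 200000000 = 0.685 μs.
Transmission budget = 1.98 − 0.685 = 1.295 μs.
R ≥ L / t_tx = 13704 bits / 1.295e-06 s = 10.6 Gbps.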